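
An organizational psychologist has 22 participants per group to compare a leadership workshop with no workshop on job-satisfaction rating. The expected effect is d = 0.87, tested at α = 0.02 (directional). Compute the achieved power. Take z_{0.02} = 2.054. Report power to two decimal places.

power ≈ 0.80

For two equal groups, power = Φ(d·√(n/2) − z_{α}).
d·√(n/2) = 0.87 × √(22/2) = 0.87 × 3.317 = 2.885.
z_β = 2.885 − 2.054 = 0.831.
Power = Φ(0.831) = 0.797.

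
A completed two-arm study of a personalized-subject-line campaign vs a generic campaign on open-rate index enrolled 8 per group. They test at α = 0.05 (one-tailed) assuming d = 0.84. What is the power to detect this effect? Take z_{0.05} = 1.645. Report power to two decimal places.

For two equal groups, power = Φ(d·√(n/2) − z_{α}).
d·√(n/2) = 0.84 × √(8/2) = 0.84 × 2.000 = 1.680.
z_β = 1.680 − 1.645 = 0.035.
Power = Φ(0.035) = 0.514.

power ≈ 0.51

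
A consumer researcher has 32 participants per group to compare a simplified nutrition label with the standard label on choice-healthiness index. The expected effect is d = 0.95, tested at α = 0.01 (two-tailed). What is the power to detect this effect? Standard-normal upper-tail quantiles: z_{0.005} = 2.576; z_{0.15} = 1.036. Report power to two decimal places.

power ≈ 0.89

For two equal groups, power = Φ(d·√(n/2) − z_{α/2}).
d·√(n/2) = 0.95 × √(32/2) = 0.95 × 4.000 = 3.800.
z_β = 3.800 − 2.576 = 1.224.
Power = Φ(1.224) = 0.890.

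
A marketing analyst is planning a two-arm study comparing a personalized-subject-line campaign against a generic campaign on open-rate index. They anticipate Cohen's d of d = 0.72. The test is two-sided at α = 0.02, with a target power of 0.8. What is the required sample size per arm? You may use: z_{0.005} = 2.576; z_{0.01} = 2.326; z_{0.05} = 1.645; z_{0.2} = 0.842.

For two independent groups with equal n: n = 2·((z_{α/2} + z_β) / d)².
z_{α/2} + z_β = 2.326 + 0.842 = 3.168.
n = 2 × (3.168 / 0.72)² = 2 × 4.400² = 2 × 19.36 = 38.7.
Round up to the next whole participant.

n = 39 per group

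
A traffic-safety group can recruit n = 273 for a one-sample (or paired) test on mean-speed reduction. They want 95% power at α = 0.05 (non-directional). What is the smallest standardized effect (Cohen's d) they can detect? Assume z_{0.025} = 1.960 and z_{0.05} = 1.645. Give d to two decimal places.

d_min ≈ 0.22

For a single sample (or paired design) of n = 273: d_min = (z_{α/2} + z_β)/√n.
z-sum = 1.960 + 1.645 = 3.605.
d_min = 3.605 / √273 = 3.605 / 16.523 = 0.218.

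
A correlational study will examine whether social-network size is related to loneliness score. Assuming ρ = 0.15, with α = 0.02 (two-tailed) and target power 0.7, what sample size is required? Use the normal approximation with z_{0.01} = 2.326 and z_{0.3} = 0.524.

Fisher's z: C = ½·ln((1+r)/(1−r)) = ½·ln(1.3529) = 0.1511.
n = ((z_{α/2} + z_β)/C)² + 3.
(2.326 + 0.524) / 0.1511 = 2.850 / 0.1511 = 18.862.
n = 18.862² + 3 = 355.76 + 3 = 358.8.
Round up.

n = 359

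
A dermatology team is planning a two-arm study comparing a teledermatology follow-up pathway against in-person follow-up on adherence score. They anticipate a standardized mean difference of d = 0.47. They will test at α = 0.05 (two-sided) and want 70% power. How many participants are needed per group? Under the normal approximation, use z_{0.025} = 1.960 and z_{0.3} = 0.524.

For two independent groups with equal n: n = 2·((z_{α/2} + z_β) / d)².
z_{α/2} + z_β = 1.960 + 0.524 = 2.484.
n = 2 × (2.484 / 0.47)² = 2 × 5.285² = 2 × 27.93 = 55.9.
Round up to the next whole participant.

n = 56 per group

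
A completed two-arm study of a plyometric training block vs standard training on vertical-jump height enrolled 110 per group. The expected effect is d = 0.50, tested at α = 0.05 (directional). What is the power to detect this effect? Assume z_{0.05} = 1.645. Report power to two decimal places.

For two equal groups, power = Φ(d·√(n/2) − z_{α}).
d·√(n/2) = 0.50 × √(110/2) = 0.50 × 7.416 = 3.708.
z_β = 3.708 − 1.645 = 2.063.
Power = Φ(2.063) = 0.980.

power ≈ 0.98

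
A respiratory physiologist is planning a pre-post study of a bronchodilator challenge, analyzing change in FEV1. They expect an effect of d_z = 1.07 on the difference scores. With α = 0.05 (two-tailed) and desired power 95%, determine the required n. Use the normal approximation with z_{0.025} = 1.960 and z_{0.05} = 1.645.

For a paired (one-sample on differences) test: n = ((z_{α/2} + z_β) / d)².
z_{α/2} + z_β = 1.960 + 1.645 = 3.605.
n = (3.605 / 1.07)² = 3.369² = 11.35.
Round up.

n = 12 pairs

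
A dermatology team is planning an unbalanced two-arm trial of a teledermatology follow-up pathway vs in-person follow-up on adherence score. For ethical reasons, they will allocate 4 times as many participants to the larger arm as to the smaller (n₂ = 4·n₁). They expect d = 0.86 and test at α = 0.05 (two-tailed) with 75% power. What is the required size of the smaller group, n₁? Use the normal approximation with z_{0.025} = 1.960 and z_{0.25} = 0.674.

n₁ = 12

With allocation ratio k = n₂/n₁ = 4, Var(x̄₁−x̄₂) = σ²(1/n₁ + 1/(k·n₁)) = σ²·(k+1)/(k·n₁).
So n₁ = (1 + 1/k)·((z_{α/2} + z_β)/d)² = 1.250 × (2.634/0.86)².
n₁ = 1.250 × 9.38 = 11.7.
Round up: n₁ = 12, giving n₂ = 4 × 12 = 48.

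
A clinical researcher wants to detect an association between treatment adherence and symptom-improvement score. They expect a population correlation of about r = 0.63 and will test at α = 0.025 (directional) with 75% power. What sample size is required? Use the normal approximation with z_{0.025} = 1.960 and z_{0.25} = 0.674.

Fisher's z: C = ½·ln((1+r)/(1−r)) = ½·ln(4.4054) = 0.7414.
n = ((z_{α} + z_β)/C)² + 3.
(1.960 + 0.674) / 0.7414 = 2.634 / 0.7414 = 3.553.
n = 3.553² + 3 = 12.62 + 3 = 15.6.
Round up.

n = 16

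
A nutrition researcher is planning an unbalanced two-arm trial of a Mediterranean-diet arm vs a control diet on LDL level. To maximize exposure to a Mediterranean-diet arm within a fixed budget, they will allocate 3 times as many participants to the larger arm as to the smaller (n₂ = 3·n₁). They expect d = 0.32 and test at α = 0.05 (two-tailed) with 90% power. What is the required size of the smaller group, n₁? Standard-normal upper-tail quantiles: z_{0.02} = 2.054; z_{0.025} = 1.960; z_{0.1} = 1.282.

With allocation ratio k = n₂/n₁ = 3, Var(x̄₁−x̄₂) = σ²(1/n₁ + 1/(k·n₁)) = σ²·(k+1)/(k·n₁).
So n₁ = (1 + 1/k)·((z_{α/2} + z_β)/d)² = 1.333 × (3.242/0.32)².
n₁ = 1.333 × 102.64 = 136.9.
Round up: n₁ = 137, giving n₂ = 3 × 137 = 411.

n₁ = 137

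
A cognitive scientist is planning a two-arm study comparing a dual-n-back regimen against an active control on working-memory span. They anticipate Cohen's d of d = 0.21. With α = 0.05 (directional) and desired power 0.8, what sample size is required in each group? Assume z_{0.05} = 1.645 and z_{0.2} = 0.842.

n = 281 per group

For two independent groups with equal n: n = 2·((z_{α} + z_β) / d)².
z_{α} + z_β = 1.645 + 0.842 = 2.487.
n = 2 × (2.487 / 0.21)² = 2 × 11.843² = 2 × 140.25 = 280.5.
Round up to the next whole participant.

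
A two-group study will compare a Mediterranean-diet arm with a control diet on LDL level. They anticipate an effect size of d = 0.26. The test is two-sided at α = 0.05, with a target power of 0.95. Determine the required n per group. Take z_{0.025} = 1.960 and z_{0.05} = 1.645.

n = 385 per group

For two independent groups with equal n: n = 2·((z_{α/2} + z_β) / d)².
z_{α/2} + z_β = 1.960 + 1.645 = 3.605.
n = 2 × (3.605 / 0.26)² = 2 × 13.865² = 2 × 192.25 = 384.5.
Round up to the next whole participant.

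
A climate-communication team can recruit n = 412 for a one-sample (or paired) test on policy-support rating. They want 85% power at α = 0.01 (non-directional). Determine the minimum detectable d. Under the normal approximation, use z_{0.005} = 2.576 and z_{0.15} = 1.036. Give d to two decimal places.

For a single sample (or paired design) of n = 412: d_min = (z_{α/2} + z_β)/√n.
z-sum = 2.576 + 1.036 = 3.612.
d_min = 3.612 / √412 = 3.612 / 20.298 = 0.178.

d_min ≈ 0.18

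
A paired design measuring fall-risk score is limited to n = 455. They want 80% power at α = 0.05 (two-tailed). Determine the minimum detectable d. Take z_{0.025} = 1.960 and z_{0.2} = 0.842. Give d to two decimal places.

For a single sample (or paired design) of n = 455: d_min = (z_{α/2} + z_β)/√n.
z-sum = 1.960 + 0.842 = 2.802.
d_min = 2.802 / √455 = 2.802 / 21.331 = 0.131.

d_min ≈ 0.13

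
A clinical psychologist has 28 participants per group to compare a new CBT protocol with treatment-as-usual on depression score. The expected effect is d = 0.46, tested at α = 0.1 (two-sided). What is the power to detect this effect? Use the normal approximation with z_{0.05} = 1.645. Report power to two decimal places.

For two equal groups, power = Φ(d·√(n/2) − z_{α/2}).
d·√(n/2) = 0.46 × √(28/2) = 0.46 × 3.742 = 1.721.
z_β = 1.721 − 1.645 = 0.076.
Power = Φ(0.076) = 0.530.

power ≈ 0.53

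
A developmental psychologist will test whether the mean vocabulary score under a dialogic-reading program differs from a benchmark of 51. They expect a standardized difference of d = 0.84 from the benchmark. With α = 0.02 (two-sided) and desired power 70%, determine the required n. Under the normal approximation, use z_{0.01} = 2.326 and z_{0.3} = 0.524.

n = 12

For a one-sample test: n = ((z_{α/2} + z_β) / d)².
z_{α/2} + z_β = 2.326 + 0.524 = 2.850.
n = (2.850 / 0.84)² = 3.393² = 11.51.
Round up.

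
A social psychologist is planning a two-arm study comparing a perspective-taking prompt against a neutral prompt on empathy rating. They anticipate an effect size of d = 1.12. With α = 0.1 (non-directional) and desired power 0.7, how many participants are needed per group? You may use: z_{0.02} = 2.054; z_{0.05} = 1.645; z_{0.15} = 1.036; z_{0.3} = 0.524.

For two independent groups with equal n: n = 2·((z_{α/2} + z_β) / d)².
z_{α/2} + z_β = 1.645 + 0.524 = 2.169.
n = 2 × (2.169 / 1.12)² = 2 × 1.937² = 2 × 3.75 = 7.5.
Round up to the next whole participant.

n = 8 per group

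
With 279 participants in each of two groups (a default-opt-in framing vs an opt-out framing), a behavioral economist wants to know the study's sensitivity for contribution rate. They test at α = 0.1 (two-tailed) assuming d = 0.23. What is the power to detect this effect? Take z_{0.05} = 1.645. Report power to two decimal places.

For two equal groups, power = Φ(d·√(n/2) − z_{α/2}).
d·√(n/2) = 0.23 × √(279/2) = 0.23 × 11.811 = 2.717.
z_β = 2.717 − 1.645 = 1.072.
Power = Φ(1.072) = 0.858.

power ≈ 0.86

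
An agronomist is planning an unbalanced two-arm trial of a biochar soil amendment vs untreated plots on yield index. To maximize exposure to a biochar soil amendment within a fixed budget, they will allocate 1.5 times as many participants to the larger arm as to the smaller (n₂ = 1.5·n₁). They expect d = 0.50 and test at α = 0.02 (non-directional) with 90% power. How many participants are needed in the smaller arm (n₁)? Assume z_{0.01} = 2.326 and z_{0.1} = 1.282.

With allocation ratio k = n₂/n₁ = 1.5, Var(x̄₁−x̄₂) = σ²(1/n₁ + 1/(k·n₁)) = σ²·(k+1)/(k·n₁).
So n₁ = (1 + 1/k)·((z_{α/2} + z_β)/d)² = 1.667 × (3.608/0.50)².
n₁ = 1.667 × 52.07 = 86.8.
Round up: n₁ = 87, giving n₂ = ⌈1.5 × 87⌉ = ⌈130.5⌉ = 131.

n₁ = 87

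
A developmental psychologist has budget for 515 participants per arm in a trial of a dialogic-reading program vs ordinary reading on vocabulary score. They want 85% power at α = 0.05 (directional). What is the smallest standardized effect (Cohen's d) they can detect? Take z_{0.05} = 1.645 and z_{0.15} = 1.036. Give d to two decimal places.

d_min ≈ 0.17

For two independent groups of n = 515 each: d_min = (z_{α} + z_β)·√(2/n).
z-sum = 1.645 + 1.036 = 2.681.
d_min = 2.681 × √(2/515) = 2.681 × 0.0623 = 0.167.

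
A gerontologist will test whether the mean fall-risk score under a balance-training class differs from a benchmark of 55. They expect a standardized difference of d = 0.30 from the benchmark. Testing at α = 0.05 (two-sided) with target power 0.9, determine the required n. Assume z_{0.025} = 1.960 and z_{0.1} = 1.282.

For a one-sample test: n = ((z_{α/2} + z_β) / d)².
z_{α/2} + z_β = 1.960 + 1.282 = 3.242.
n = (3.242 / 0.30)² = 10.807² = 116.78.
Round up.

n = 117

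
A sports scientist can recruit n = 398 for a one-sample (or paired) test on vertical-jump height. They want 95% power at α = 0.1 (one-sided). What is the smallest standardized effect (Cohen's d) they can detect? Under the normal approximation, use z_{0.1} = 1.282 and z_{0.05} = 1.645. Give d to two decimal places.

d_min ≈ 0.15

For a single sample (or paired design) of n = 398: d_min = (z_{α} + z_β)/√n.
z-sum = 1.282 + 1.645 = 2.927.
d_min = 2.927 / √398 = 2.927 / 19.950 = 0.147.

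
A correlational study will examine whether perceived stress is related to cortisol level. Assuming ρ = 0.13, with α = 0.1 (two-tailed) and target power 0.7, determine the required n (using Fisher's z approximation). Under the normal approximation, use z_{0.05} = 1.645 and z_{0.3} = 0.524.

n = 279

Fisher's z: C = ½·ln((1+r)/(1−r)) = ½·ln(1.2989) = 0.1307.
n = ((z_{α/2} + z_β)/C)² + 3.
(1.645 + 0.524) / 0.1307 = 2.169 / 0.1307 = 16.595.
n = 16.595² + 3 = 275.40 + 3 = 278.4.
Round up.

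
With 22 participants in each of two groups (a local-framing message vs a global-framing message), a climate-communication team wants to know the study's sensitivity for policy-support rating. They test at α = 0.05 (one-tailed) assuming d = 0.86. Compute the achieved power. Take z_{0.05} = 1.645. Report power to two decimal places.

power ≈ 0.89

For two equal groups, power = Φ(d·√(n/2) − z_{α}).
d·√(n/2) = 0.86 × √(22/2) = 0.86 × 3.317 = 2.852.
z_β = 2.852 − 1.645 = 1.207.
Power = Φ(1.207) = 0.886.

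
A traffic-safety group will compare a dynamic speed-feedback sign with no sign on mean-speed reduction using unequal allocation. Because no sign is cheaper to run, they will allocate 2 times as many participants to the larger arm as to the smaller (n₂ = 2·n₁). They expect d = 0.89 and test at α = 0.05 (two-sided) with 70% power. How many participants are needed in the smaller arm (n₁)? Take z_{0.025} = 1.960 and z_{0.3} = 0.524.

n₁ = 12

With allocation ratio k = n₂/n₁ = 2, Var(x̄₁−x̄₂) = σ²(1/n₁ + 1/(k·n₁)) = σ²·(k+1)/(k·n₁).
So n₁ = (1 + 1/k)·((z_{α/2} + z_β)/d)² = 1.500 × (2.484/0.89)².
n₁ = 1.500 × 7.79 = 11.7.
Round up: n₁ = 12, giving n₂ = 2 × 12 = 24.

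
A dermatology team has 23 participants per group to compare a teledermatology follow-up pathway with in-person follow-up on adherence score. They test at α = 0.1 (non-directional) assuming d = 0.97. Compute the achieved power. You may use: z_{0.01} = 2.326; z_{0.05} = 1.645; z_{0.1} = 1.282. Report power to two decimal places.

For two equal groups, power = Φ(d·√(n/2) − z_{α/2}).
d·√(n/2) = 0.97 × √(23/2) = 0.97 × 3.391 = 3.289.
z_β = 3.289 − 1.645 = 1.644.
Power = Φ(1.644) = 0.950.

power ≈ 0.95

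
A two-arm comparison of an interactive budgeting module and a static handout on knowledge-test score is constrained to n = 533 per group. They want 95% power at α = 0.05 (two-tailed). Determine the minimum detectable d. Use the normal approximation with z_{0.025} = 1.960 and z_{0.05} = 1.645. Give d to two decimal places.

For two independent groups of n = 533 each: d_min = (z_{α/2} + z_β)·√(2/n).
z-sum = 1.960 + 1.645 = 3.605.
d_min = 3.605 × √(2/533) = 3.605 × 0.0613 = 0.221.

d_min ≈ 0.22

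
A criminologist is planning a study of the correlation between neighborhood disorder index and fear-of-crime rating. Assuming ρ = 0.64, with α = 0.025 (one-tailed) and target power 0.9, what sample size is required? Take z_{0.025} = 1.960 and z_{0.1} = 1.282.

n = 22

Fisher's z: C = ½·ln((1+r)/(1−r)) = ½·ln(4.5556) = 0.7582.
n = ((z_{α} + z_β)/C)² + 3.
(1.960 + 1.282) / 0.7582 = 3.242 / 0.7582 = 4.276.
n = 4.276² + 3 = 18.28 + 3 = 21.3.
Round up.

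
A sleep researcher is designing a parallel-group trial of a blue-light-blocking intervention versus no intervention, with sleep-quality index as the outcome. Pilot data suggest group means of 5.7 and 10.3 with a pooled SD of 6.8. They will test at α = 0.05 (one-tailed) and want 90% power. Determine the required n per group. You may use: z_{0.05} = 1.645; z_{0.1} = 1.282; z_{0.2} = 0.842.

n = 38 per group

Cohen's d = |M₁ − M₂| / SD_pooled = |5.7 − 10.3| / 6.8 = 4.6 / 6.8 = 0.676.
For two independent groups with equal n: n = 2·((z_{α} + z_β) / d)².
z_{α} + z_β = 1.645 + 1.282 = 2.927.
n = 2 × (2.927 / 0.676)² = 2 × 4.330² = 2 × 18.75 = 37.5.
Round up to the next whole participant.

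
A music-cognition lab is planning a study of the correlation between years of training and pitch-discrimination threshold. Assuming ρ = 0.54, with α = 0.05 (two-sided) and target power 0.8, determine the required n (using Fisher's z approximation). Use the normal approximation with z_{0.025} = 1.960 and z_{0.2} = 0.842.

Fisher's z: C = ½·ln((1+r)/(1−r)) = ½·ln(3.3478) = 0.6042.
n = ((z_{α/2} + z_β)/C)² + 3.
(1.960 + 0.842) / 0.6042 = 2.802 / 0.6042 = 4.638.
n = 4.638² + 3 = 21.51 + 3 = 24.5.
Round up.

n = 25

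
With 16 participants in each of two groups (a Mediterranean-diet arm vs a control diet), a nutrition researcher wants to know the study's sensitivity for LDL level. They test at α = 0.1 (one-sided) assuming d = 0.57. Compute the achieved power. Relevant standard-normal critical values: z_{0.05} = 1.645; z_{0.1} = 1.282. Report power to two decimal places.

power ≈ 0.63

For two equal groups, power = Φ(d·√(n/2) − z_{α}).
d·√(n/2) = 0.57 × √(16/2) = 0.57 × 2.828 = 1.612.
z_β = 1.612 − 1.282 = 0.330.
Power = Φ(0.330) = 0.629.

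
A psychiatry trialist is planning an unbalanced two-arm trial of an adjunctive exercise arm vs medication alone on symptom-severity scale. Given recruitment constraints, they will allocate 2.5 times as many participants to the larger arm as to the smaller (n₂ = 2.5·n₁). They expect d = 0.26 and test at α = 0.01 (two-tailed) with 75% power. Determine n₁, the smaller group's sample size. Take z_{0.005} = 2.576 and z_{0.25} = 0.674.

With allocation ratio k = n₂/n₁ = 2.5, Var(x̄₁−x̄₂) = σ²(1/n₁ + 1/(k·n₁)) = σ²·(k+1)/(k·n₁).
So n₁ = (1 + 1/k)·((z_{α/2} + z_β)/d)² = 1.400 × (3.250/0.26)².
n₁ = 1.400 × 156.25 = 218.8.
Round up: n₁ = 219, giving n₂ = ⌈2.5 × 219⌉ = ⌈547.5⌉ = 548.

n₁ = 219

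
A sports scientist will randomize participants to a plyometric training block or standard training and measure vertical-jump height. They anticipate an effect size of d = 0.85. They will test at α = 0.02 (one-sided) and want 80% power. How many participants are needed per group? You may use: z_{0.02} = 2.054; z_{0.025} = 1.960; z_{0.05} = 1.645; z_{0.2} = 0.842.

n = 24 per group

For two independent groups with equal n: n = 2·((z_{α} + z_β) / d)².
z_{α} + z_β = 2.054 + 0.842 = 2.896.
n = 2 × (2.896 / 0.85)² = 2 × 3.407² = 2 × 11.61 = 23.2.
Round up to the next whole participant.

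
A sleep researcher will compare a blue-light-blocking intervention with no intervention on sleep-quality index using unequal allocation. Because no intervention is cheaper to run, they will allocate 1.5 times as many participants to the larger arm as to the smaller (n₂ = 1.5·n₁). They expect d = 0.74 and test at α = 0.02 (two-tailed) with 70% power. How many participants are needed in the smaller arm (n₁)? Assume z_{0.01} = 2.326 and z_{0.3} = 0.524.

With allocation ratio k = n₂/n₁ = 1.5, Var(x̄₁−x̄₂) = σ²(1/n₁ + 1/(k·n₁)) = σ²·(k+1)/(k·n₁).
So n₁ = (1 + 1/k)·((z_{α/2} + z_β)/d)² = 1.667 × (2.850/0.74)².
n₁ = 1.667 × 14.83 = 24.7.
Round up: n₁ = 25, giving n₂ = ⌈1.5 × 25⌉ = ⌈37.5⌉ = 38.

n₁ = 25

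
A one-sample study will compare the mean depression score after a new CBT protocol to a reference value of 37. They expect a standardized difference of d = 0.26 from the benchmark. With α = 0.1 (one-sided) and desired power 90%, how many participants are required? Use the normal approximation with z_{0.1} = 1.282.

n = 98

For a one-sample test: n = ((z_{α} + z_β) / d)².
z_{α} + z_β = 1.282 + 1.282 = 2.564.
n = (2.564 / 0.26)² = 9.862² = 97.25.
Round up.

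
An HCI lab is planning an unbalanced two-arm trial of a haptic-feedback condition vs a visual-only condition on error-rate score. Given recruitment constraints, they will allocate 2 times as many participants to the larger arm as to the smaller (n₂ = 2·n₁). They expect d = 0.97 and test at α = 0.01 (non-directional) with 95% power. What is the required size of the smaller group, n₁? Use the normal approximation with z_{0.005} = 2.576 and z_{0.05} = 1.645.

With allocation ratio k = n₂/n₁ = 2, Var(x̄₁−x̄₂) = σ²(1/n₁ + 1/(k·n₁)) = σ²·(k+1)/(k·n₁).
So n₁ = (1 + 1/k)·((z_{α/2} + z_β)/d)² = 1.500 × (4.221/0.97)².
n₁ = 1.500 × 18.94 = 28.4.
Round up: n₁ = 29, giving n₂ = 2 × 29 = 58.

n₁ = 29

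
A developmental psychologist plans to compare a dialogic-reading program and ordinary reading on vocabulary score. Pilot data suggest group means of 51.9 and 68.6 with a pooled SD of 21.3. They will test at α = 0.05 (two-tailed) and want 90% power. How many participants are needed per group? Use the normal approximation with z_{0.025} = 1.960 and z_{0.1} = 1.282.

n = 35 per group

Cohen's d = |M₁ − M₂| / SD_pooled = |51.9 − 68.6| / 21.3 = 16.7 / 21.3 = 0.784.
For two independent groups with equal n: n = 2·((z_{α/2} + z_β) / d)².
z_{α/2} + z_β = 1.960 + 1.282 = 3.242.
n = 2 × (3.242 / 0.784)² = 2 × 4.135² = 2 × 17.10 = 34.2.
Round up to the next whole participant.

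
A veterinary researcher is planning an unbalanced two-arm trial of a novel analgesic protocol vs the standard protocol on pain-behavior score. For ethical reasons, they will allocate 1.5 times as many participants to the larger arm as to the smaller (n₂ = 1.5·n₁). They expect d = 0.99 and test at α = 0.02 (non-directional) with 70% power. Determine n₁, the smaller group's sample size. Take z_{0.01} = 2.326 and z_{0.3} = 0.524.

With allocation ratio k = n₂/n₁ = 1.5, Var(x̄₁−x̄₂) = σ²(1/n₁ + 1/(k·n₁)) = σ²·(k+1)/(k·n₁).
So n₁ = (1 + 1/k)·((z_{α/2} + z_β)/d)² = 1.667 × (2.850/0.99)².
n₁ = 1.667 × 8.29 = 13.8.
Round up: n₁ = 14, giving n₂ = 1.5 × 14 = 21.

n₁ = 14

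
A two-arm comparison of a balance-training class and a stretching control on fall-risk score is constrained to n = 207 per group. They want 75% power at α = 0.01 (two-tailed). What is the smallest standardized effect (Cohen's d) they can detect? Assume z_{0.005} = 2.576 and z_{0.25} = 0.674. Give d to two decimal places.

d_min ≈ 0.32

For two independent groups of n = 207 each: d_min = (z_{α/2} + z_β)·√(2/n).
z-sum = 2.576 + 0.674 = 3.250.
d_min = 3.250 × √(2/207) = 3.250 × 0.0983 = 0.319.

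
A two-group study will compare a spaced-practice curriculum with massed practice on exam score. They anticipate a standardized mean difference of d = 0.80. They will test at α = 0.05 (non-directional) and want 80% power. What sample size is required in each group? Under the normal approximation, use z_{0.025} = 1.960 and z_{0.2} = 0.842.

n = 25 per group

For two independent groups with equal n: n = 2·((z_{α/2} + z_β) / d)².
z_{α/2} + z_β = 1.960 + 0.842 = 2.802.
n = 2 × (2.802 / 0.80)² = 2 × 3.502² = 2 × 12.27 = 24.5.
Round up to the next whole participant.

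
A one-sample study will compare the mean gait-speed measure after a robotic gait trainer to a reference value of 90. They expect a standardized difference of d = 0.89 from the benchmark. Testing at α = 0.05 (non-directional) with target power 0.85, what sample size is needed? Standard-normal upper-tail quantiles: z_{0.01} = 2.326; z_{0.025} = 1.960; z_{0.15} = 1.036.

n = 12

For a one-sample test: n = ((z_{α/2} + z_β) / d)².
z_{α/2} + z_β = 1.960 + 1.036 = 2.996.
n = (2.996 / 0.89)² = 3.366² = 11.33.
Round up.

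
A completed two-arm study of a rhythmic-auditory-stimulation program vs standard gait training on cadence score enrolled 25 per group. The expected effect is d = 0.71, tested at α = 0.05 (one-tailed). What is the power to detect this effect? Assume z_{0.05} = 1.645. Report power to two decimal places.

power ≈ 0.81

For two equal groups, power = Φ(d·√(n/2) − z_{α}).
d·√(n/2) = 0.71 × √(25/2) = 0.71 × 3.536 = 2.510.
z_β = 2.510 − 1.645 = 0.865.
Power = Φ(0.865) = 0.807.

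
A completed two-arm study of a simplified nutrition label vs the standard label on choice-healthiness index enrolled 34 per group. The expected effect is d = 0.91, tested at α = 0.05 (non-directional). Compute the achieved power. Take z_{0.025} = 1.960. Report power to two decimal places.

For two equal groups, power = Φ(d·√(n/2) − z_{α/2}).
d·√(n/2) = 0.91 × √(34/2) = 0.91 × 4.123 = 3.752.
z_β = 3.752 − 1.960 = 1.792.
Power = Φ(1.792) = 0.963.

power ≈ 0.96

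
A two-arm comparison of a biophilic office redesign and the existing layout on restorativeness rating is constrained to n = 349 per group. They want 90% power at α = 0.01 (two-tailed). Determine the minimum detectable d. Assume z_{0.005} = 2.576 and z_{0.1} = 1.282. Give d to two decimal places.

d_min ≈ 0.29

For two independent groups of n = 349 each: d_min = (z_{α/2} + z_β)·√(2/n).
z-sum = 2.576 + 1.282 = 3.858.
d_min = 3.858 × √(2/349) = 3.858 × 0.0757 = 0.292.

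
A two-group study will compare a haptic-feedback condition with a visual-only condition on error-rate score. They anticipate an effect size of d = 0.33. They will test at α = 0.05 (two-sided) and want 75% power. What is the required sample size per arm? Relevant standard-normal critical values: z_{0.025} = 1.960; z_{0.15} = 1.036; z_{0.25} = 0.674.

n = 128 per group

For two independent groups with equal n: n = 2·((z_{α/2} + z_β) / d)².
z_{α/2} + z_β = 1.960 + 0.674 = 2.634.
n = 2 × (2.634 / 0.33)² = 2 × 7.982² = 2 × 63.71 = 127.4.
Round up to the next whole participant.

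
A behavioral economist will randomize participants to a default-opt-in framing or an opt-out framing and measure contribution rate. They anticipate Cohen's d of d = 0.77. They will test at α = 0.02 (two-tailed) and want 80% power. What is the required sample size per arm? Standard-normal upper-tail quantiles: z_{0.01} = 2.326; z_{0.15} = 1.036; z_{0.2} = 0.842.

For two independent groups with equal n: n = 2·((z_{α/2} + z_β) / d)².
z_{α/2} + z_β = 2.326 + 0.842 = 3.168.
n = 2 × (3.168 / 0.77)² = 2 × 4.114² = 2 × 16.93 = 33.9.
Round up to the next whole participant.

n = 34 per group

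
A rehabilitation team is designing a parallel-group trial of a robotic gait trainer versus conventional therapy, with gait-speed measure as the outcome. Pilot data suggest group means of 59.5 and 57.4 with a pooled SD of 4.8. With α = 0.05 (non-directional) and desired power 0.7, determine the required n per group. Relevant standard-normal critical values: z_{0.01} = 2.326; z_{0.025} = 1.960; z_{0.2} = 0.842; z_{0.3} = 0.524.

n = 65 per group

Cohen's d = |M₁ − M₂| / SD_pooled = |59.5 − 57.4| / 4.8 = 2.1 / 4.8 = 0.438.
For two independent groups with equal n: n = 2·((z_{α/2} + z_β) / d)².
z_{α/2} + z_β = 1.960 + 0.524 = 2.484.
n = 2 × (2.484 / 0.438)² = 2 × 5.671² = 2 × 32.16 = 64.3.
Round up to the next whole participant.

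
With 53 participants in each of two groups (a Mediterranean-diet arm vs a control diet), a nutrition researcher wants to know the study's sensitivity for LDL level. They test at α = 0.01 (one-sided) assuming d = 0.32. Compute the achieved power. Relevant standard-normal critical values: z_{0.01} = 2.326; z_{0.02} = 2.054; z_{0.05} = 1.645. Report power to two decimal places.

power ≈ 0.25

For two equal groups, power = Φ(d·√(n/2) − z_{α}).
d·√(n/2) = 0.32 × √(53/2) = 0.32 × 5.148 = 1.647.
z_β = 1.647 − 2.326 = -0.679.
Power = Φ(-0.679) = 0.249.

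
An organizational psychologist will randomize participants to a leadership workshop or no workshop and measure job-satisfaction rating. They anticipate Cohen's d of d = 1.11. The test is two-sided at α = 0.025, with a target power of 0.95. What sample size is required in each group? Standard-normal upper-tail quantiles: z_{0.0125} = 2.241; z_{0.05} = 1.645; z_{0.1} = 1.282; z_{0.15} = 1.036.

For two independent groups with equal n: n = 2·((z_{α/2} + z_β) / d)².
z_{α/2} + z_β = 2.241 + 1.645 = 3.886.
n = 2 × (3.886 / 1.11)² = 2 × 3.501² = 2 × 12.26 = 24.5.
Round up to the next whole participant.

n = 25 per group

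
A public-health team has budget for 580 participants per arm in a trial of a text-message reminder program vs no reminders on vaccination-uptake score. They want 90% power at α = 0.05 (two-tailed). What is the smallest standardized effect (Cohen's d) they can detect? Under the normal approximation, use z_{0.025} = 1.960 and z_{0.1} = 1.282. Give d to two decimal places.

d_min ≈ 0.19

For two independent groups of n = 580 each: d_min = (z_{α/2} + z_β)·√(2/n).
z-sum = 1.960 + 1.282 = 3.242.
d_min = 3.242 × √(2/580) = 3.242 × 0.0587 = 0.190.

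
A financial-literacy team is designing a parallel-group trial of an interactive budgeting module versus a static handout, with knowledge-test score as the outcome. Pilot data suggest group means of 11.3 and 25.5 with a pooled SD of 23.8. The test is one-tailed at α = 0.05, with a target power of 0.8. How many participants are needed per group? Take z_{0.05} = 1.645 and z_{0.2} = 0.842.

Cohen's d = |M₁ − M₂| / SD_pooled = |11.3 − 25.5| / 23.8 = 14.2 / 23.8 = 0.597.
For two independent groups with equal n: n = 2·((z_{α} + z_β) / d)².
z_{α} + z_β = 1.645 + 0.842 = 2.487.
n = 2 × (2.487 / 0.597)² = 2 × 4.166² = 2 × 17.35 = 34.7.
Round up to the next whole participant.

n = 35 per group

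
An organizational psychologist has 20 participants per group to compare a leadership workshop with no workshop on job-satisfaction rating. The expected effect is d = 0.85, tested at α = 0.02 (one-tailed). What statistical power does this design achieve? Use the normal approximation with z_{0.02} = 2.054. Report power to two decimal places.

power ≈ 0.74

For two equal groups, power = Φ(d·√(n/2) − z_{α}).
d·√(n/2) = 0.85 × √(20/2) = 0.85 × 3.162 = 2.688.
z_β = 2.688 − 2.054 = 0.634.
Power = Φ(0.634) = 0.737.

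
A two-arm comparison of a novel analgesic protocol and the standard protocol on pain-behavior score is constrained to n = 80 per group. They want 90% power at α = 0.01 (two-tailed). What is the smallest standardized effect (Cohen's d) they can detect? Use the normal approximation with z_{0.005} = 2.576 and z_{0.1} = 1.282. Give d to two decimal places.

d_min ≈ 0.61

For two independent groups of n = 80 each: d_min = (z_{α/2} + z_β)·√(2/n).
z-sum = 2.576 + 1.282 = 3.858.
d_min = 3.858 × √(2/80) = 3.858 × 0.1581 = 0.610.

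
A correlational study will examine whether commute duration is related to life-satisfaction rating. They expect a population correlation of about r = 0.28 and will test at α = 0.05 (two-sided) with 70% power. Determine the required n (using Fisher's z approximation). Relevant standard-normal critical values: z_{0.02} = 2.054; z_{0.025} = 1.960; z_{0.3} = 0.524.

n = 78

Fisher's z: C = ½·ln((1+r)/(1−r)) = ½·ln(1.7778) = 0.2877.
n = ((z_{α/2} + z_β)/C)² + 3.
(1.960 + 0.524) / 0.2877 = 2.484 / 0.2877 = 8.634.
n = 8.634² + 3 = 74.55 + 3 = 77.5.
Round up.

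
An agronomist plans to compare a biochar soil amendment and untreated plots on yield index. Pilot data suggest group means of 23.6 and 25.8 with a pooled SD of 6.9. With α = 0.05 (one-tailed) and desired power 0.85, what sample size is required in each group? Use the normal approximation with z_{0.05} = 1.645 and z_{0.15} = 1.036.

n = 142 per group

Cohen's d = |M₁ − M₂| / SD_pooled = |23.6 − 25.8| / 6.9 = 2.2 / 6.9 = 0.319.
For two independent groups with equal n: n = 2·((z_{α} + z_β) / d)².
z_{α} + z_β = 1.645 + 1.036 = 2.681.
n = 2 × (2.681 / 0.319)² = 2 × 8.404² = 2 × 70.63 = 141.3.
Round up to the next whole participant.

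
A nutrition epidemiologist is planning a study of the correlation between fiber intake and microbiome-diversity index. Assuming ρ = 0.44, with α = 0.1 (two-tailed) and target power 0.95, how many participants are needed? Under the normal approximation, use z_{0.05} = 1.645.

n = 52

Fisher's z: C = ½·ln((1+r)/(1−r)) = ½·ln(2.5714) = 0.4722.
n = ((z_{α/2} + z_β)/C)² + 3.
(1.645 + 1.645) / 0.4722 = 3.290 / 0.4722 = 6.967.
n = 6.967² + 3 = 48.54 + 3 = 51.5.
Round up.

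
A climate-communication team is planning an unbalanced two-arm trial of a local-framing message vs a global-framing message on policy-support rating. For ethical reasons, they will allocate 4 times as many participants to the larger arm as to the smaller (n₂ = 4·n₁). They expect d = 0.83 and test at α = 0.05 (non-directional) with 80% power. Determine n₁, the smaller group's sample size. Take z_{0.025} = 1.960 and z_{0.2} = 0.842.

n₁ = 15

With allocation ratio k = n₂/n₁ = 4, Var(x̄₁−x̄₂) = σ²(1/n₁ + 1/(k·n₁)) = σ²·(k+1)/(k·n₁).
So n₁ = (1 + 1/k)·((z_{α/2} + z_β)/d)² = 1.250 × (2.802/0.83)².
n₁ = 1.250 × 11.40 = 14.2.
Round up: n₁ = 15, giving n₂ = 4 × 15 = 60.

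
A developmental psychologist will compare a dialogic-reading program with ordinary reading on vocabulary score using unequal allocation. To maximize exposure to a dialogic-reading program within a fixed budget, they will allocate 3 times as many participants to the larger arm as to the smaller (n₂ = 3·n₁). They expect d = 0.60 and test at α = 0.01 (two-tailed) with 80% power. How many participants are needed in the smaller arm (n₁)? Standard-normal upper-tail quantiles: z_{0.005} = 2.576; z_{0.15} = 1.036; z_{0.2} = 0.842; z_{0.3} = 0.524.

n₁ = 44

With allocation ratio k = n₂/n₁ = 3, Var(x̄₁−x̄₂) = σ²(1/n₁ + 1/(k·n₁)) = σ²·(k+1)/(k·n₁).
So n₁ = (1 + 1/k)·((z_{α/2} + z_β)/d)² = 1.333 × (3.418/0.60)².
n₁ = 1.333 × 32.45 = 43.3.
Round up: n₁ = 44, giving n₂ = 3 × 44 = 132.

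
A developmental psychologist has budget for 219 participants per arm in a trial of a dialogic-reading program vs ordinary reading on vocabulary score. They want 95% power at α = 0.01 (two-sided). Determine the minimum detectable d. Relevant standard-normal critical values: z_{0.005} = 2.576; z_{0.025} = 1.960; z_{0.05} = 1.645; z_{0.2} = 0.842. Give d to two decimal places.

d_min ≈ 0.40

For two independent groups of n = 219 each: d_min = (z_{α/2} + z_β)·√(2/n).
z-sum = 2.576 + 1.645 = 4.221.
d_min = 4.221 × √(2/219) = 4.221 × 0.0956 = 0.403.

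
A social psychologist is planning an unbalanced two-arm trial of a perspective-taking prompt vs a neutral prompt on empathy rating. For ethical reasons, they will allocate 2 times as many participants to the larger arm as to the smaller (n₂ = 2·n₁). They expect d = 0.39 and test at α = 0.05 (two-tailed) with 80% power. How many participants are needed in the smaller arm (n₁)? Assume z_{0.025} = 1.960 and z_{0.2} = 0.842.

With allocation ratio k = n₂/n₁ = 2, Var(x̄₁−x̄₂) = σ²(1/n₁ + 1/(k·n₁)) = σ²·(k+1)/(k·n₁).
So n₁ = (1 + 1/k)·((z_{α/2} + z_β)/d)² = 1.500 × (2.802/0.39)².
n₁ = 1.500 × 51.62 = 77.4.
Round up: n₁ = 78, giving n₂ = 2 × 78 = 156.

n₁ = 78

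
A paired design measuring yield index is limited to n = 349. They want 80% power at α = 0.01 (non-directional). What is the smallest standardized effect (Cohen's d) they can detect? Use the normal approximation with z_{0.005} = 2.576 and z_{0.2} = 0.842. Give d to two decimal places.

d_min ≈ 0.18

For a single sample (or paired design) of n = 349: d_min = (z_{α/2} + z_β)/√n.
z-sum = 2.576 + 0.842 = 3.418.
d_min = 3.418 / √349 = 3.418 / 18.682 = 0.183.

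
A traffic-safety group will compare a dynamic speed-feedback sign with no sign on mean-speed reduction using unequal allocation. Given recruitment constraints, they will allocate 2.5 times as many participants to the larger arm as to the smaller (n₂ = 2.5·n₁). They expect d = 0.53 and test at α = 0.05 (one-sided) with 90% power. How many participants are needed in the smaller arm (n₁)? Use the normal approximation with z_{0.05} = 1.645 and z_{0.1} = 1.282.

With allocation ratio k = n₂/n₁ = 2.5, Var(x̄₁−x̄₂) = σ²(1/n₁ + 1/(k·n₁)) = σ²·(k+1)/(k·n₁).
So n₁ = (1 + 1/k)·((z_{α} + z_β)/d)² = 1.400 × (2.927/0.53)².
n₁ = 1.400 × 30.50 = 42.7.
Round up: n₁ = 43, giving n₂ = ⌈2.5 × 43⌉ = ⌈107.5⌉ = 108.

n₁ = 43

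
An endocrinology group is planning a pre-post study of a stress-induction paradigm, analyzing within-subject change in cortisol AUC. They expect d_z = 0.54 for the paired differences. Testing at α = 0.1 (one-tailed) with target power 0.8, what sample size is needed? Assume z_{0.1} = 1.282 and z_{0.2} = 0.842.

For a paired (one-sample on differences) test: n = ((z_{α} + z_β) / d)².
z_{α} + z_β = 1.282 + 0.842 = 2.124.
n = (2.124 / 0.54)² = 3.933² = 15.47.
Round up.

n = 16 pairs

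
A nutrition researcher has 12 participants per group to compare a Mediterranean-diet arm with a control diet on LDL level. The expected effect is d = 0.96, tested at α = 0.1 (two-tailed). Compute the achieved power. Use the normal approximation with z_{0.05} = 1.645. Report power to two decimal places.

For two equal groups, power = Φ(d·√(n/2) − z_{α/2}).
d·√(n/2) = 0.96 × √(12/2) = 0.96 × 2.449 = 2.352.
z_β = 2.352 − 1.645 = 0.707.
Power = Φ(0.707) = 0.760.

power ≈ 0.76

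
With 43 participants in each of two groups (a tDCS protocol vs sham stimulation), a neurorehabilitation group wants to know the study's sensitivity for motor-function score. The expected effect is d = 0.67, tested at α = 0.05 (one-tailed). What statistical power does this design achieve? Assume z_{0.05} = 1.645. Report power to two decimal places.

power ≈ 0.93

For two equal groups, power = Φ(d·√(n/2) − z_{α}).
d·√(n/2) = 0.67 × √(43/2) = 0.67 × 4.637 = 3.107.
z_β = 3.107 − 1.645 = 1.462.
Power = Φ(1.462) = 0.928.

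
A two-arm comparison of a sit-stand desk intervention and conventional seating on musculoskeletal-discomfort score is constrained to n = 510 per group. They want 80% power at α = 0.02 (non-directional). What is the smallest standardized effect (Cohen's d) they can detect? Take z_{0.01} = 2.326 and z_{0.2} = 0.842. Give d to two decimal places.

d_min ≈ 0.20

For two independent groups of n = 510 each: d_min = (z_{α/2} + z_β)·√(2/n).
z-sum = 2.326 + 0.842 = 3.168.
d_min = 3.168 × √(2/510) = 3.168 × 0.0626 = 0.198.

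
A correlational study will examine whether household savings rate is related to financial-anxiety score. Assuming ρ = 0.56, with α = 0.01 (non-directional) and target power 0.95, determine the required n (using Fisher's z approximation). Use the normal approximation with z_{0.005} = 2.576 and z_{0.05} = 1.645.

Fisher's z: C = ½·ln((1+r)/(1−r)) = ½·ln(3.5455) = 0.6328.
n = ((z_{α/2} + z_β)/C)² + 3.
(2.576 + 1.645) / 0.6328 = 4.221 / 0.6328 = 6.670.
n = 6.670² + 3 = 44.49 + 3 = 47.5.
Round up.

n = 48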